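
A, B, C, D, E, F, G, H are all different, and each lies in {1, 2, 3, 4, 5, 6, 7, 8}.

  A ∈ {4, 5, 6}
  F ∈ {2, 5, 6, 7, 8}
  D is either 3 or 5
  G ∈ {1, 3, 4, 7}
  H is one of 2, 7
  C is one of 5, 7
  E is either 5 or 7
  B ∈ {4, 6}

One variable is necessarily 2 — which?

H

The 8 variables draw from only 8 values {1, 2, 3, 4, 5, 6, 7, 8}, so each is used; only G can be 1, hence G = 1.
The 7 still-open variables draw from only 7 values {2, 3, 4, 5, 6, 7, 8}, so each is used; only D can be 3, hence D = 3.
Among the 6 still-open variables, 8 fits only F (and all 6 values in {2, 4, 5, 6, 7, 8} must be used), so F = 8.
Among the 5 still-open variables, 2 fits only H (and all 5 values in {2, 4, 5, 6, 7} must be used), so H = 2.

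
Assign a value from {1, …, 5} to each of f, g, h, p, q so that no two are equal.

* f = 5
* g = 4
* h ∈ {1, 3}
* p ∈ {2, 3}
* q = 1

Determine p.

f has just one choice, so f = 5.
That leaves g = 4.
q's domain is down to {1}, so q = 1. Eliminate 1 elsewhere: h.
h must be 3 (only option left). So p can't be 3.
So p = 2.

2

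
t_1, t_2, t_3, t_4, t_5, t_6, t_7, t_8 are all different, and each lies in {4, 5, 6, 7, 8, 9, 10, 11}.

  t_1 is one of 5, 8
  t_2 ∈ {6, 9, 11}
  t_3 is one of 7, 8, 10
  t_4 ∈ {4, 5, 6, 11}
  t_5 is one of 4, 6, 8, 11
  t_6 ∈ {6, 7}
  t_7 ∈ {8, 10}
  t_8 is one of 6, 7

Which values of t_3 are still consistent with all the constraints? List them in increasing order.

The 8 variables together cover exactly {4, 5, 6, 7, 8, 9, 10, 11} — 8 values for 8 variables — and 9 appears only in t_2's list, so t_2 = 9.
t_6 and t_8 share exactly the 2 values {6, 7}; by pigeonhole those values go to them, so strike 6, 7 from t_3, t_4, t_5.
t_3 and t_7 share exactly the 2 values {8, 10}; by pigeonhole those values go to them, so strike 8, 10 from t_1, t_5.
t_1's domain is down to {5}, so t_1 = 5. Remove 5 from t_4.
No further eliminations apply; t_3 can still be any of 8, 10.

8, 10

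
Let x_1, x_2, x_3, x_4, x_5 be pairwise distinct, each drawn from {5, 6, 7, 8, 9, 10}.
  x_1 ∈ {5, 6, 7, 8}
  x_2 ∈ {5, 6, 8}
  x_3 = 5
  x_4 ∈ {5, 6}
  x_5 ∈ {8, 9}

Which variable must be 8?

x_3 has just one choice, so x_3 = 5. Remove 5 from x_1, x_2, x_4.
x_4's domain is down to {6}, so x_4 = 6. Eliminate 6 elsewhere: x_1, x_2.
So 8 goes to x_2.

x_2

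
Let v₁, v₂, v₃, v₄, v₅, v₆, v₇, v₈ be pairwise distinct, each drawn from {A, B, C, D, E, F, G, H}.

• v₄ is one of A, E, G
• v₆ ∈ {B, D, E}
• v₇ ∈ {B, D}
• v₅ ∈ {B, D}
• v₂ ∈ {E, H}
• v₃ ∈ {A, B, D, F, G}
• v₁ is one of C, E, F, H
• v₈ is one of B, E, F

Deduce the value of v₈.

F

The 8 variables draw from only 8 values {A, B, C, D, E, F, G, H}, so each is used; only v₁ can be C, hence v₁ = C.
The 7 still-open variables draw from only 7 values {A, B, D, E, F, G, H}, so each is used; only v₂ can be H, hence v₂ = H.
v₅ and v₇ between them cover only {B, D} — a naked pair. Remove those values from v₃, v₆, v₈.
That leaves v₆ = E. So v₄, v₈ can't be E.
So v₈ = F.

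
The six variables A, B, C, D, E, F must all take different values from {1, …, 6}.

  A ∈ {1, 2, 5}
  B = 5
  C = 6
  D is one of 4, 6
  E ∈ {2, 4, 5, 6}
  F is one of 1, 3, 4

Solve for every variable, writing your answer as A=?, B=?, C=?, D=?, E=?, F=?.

A=1, B=5, C=6, D=4, E=2, F=3

B must be 5 (only option left). So A, E can't be 5.
C must be 6 (only option left). Strike 6 from D, E.
D must be 4 (only option left). Strike 4 from E, F.
That leaves E = 2. Remove 2 from A.
A has just one choice, so A = 1. Remove 1 from F.
F's domain is down to {3}, so F = 3.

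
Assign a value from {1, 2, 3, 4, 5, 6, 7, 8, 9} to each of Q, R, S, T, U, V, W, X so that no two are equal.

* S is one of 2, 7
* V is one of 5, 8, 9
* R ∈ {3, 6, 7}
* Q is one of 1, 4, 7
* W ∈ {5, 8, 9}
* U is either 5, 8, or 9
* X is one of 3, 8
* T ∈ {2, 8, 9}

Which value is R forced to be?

The 3 variables U, V, W are confined to {5, 8, 9}, which locks those values in; drop them from T, X.
That leaves T = 2. Remove 2 from S.
X has just one choice, so X = 3. So R can't be 3.
S's domain is down to {7}, so S = 7. Remove 7 from Q, R.
So R = 6.

6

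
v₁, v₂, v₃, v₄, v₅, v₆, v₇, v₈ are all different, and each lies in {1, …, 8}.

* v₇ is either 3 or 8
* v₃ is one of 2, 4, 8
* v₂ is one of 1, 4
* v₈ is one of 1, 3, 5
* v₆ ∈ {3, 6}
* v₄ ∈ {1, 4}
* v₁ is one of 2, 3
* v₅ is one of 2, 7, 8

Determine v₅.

7

Among the 8 variables, 5 fits only v₈ (and all 8 values in {1, 2, 3, 4, 5, 6, 7, 8} must be used), so v₈ = 5.
The 7 still-open variables draw from only 7 values {1, 2, 3, 4, 6, 7, 8}, so each is used; only v₆ can be 6, hence v₆ = 6.
The 6 still-open variables draw from only 6 values {1, 2, 3, 4, 7, 8}, so each is used; only v₅ can be 7, hence v₅ = 7.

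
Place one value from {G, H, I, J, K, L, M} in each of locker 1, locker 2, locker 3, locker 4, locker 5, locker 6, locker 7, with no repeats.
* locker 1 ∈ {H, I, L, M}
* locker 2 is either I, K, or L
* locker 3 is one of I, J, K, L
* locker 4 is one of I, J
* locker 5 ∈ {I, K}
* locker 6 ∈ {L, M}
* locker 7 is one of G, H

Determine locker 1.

H

The 7 variables draw from only 7 values {G, H, I, J, K, L, M}, so each is used; only locker 7 can be G, hence locker 7 = G.
The 6 still-open variables together cover exactly {H, I, J, K, L, M} — 6 values for 6 variables — and H appears only in locker 1's list, so locker 1 = H.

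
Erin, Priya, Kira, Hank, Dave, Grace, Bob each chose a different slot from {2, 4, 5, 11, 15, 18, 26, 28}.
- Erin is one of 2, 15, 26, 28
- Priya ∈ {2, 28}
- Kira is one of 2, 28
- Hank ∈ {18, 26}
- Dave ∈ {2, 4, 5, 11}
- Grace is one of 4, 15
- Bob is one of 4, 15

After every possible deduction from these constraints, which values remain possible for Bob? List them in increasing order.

Priya and Kira between them cover only {2, 28} — a naked pair. Remove those values from Erin, Dave.
The 2 variables Grace and Bob are confined to {4, 15}, which locks those values in; drop them from Erin, Dave.
That leaves Erin = 26. So Hank can't be 26.
Hank's domain is down to {18}, so Hank = 18.
No further eliminations apply; Bob can still be any of 4, 15.

4, 15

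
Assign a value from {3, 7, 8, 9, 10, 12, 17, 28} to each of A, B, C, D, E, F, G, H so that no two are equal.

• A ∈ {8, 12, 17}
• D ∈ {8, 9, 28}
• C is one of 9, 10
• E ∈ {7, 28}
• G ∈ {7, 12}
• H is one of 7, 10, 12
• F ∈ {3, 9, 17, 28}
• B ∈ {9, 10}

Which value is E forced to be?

The 8 variables draw from only 8 values {3, 7, 8, 9, 10, 12, 17, 28}, so each is used; only F can be 3, hence F = 3.
The 7 still-open variables draw from only 7 values {7, 8, 9, 10, 12, 17, 28}, so each is used; only A can be 17, hence A = 17.
The 6 still-open variables together cover exactly {7, 8, 9, 10, 12, 28} — 6 values for 6 variables — and 8 appears only in D's list, so D = 8.
Among the 5 still-open variables, 28 fits only E (and all 5 values in {7, 9, 10, 12, 28} must be used), so E = 28.

28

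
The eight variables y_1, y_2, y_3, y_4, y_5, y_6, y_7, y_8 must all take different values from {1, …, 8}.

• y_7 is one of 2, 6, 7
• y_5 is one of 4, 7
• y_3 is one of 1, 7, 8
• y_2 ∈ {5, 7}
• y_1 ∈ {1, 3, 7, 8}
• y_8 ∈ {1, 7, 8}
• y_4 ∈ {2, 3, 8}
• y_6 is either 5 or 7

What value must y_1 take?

3

The 8 variables together cover exactly {1, 2, 3, 4, 5, 6, 7, 8} — 8 values for 8 variables — and 4 appears only in y_5's list, so y_5 = 4.
Among the 7 still-open variables, 6 fits only y_7 (and all 7 values in {1, 2, 3, 5, 6, 7, 8} must be used), so y_7 = 6.
Among the 6 still-open variables, 2 fits only y_4 (and all 6 values in {1, 2, 3, 5, 7, 8} must be used), so y_4 = 2.
The 5 still-open variables together cover exactly {1, 3, 5, 7, 8} — 5 values for 5 variables — and 3 appears only in y_1's list, so y_1 = 3.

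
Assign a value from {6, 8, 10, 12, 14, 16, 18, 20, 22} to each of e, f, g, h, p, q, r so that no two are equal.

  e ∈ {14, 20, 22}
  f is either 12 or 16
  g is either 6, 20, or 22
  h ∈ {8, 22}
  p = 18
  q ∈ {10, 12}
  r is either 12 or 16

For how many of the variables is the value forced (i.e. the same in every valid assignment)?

2

p's domain is down to {18}, so p = 18.
The 2 variables f and r are confined to {12, 16}, which locks those values in; drop them from q.
q must be 10 (only option left).
Determined: p=18, q=10. The other variables each still have more than one consistent value. That makes 2.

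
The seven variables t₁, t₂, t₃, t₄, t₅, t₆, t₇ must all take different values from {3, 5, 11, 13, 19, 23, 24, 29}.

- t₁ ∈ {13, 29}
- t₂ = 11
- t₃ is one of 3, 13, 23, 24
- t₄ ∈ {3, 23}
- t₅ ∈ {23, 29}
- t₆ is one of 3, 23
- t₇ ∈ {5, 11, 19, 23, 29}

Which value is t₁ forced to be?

13

t₂ must be 11 (only option left). Strike 11 from t₇.
t₄ and t₆ between them cover only {3, 23} — a naked pair. Remove those values from t₃, t₅, t₇.
t₅'s domain is down to {29}, so t₅ = 29. Strike 29 from t₁, t₇.
So t₁ = 13.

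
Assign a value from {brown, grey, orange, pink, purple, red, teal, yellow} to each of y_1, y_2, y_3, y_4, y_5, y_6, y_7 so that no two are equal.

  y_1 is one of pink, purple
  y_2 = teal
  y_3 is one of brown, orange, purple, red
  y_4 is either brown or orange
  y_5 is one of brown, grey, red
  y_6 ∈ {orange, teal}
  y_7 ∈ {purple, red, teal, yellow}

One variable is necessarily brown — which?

y_2 must be teal (only option left). So y_6, y_7 can't be teal.
y_6 has just one choice, so y_6 = orange. Strike orange from y_3, y_4.
So brown goes to y_4.

y_4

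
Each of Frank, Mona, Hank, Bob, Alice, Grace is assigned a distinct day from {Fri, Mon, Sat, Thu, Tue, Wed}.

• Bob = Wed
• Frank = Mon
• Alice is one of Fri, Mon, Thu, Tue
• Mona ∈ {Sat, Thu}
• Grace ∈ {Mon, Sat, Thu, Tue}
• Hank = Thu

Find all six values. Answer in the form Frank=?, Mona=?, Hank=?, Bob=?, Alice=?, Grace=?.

Frank=Mon, Mona=Sat, Hank=Thu, Bob=Wed, Alice=Fri, Grace=Tue

Frank has just one choice, so Frank = Mon. Remove Mon from Alice, Grace.
Hank must be Thu (only option left). Remove Thu from Mona, Alice, Grace.
Bob's domain is down to {Wed}, so Bob = Wed.
Mona has just one choice, so Mona = Sat. Eliminate Sat elsewhere: Grace.
Grace's domain is down to {Tue}, so Grace = Tue. So Alice can't be Tue.
Alice must be Fri (only option left).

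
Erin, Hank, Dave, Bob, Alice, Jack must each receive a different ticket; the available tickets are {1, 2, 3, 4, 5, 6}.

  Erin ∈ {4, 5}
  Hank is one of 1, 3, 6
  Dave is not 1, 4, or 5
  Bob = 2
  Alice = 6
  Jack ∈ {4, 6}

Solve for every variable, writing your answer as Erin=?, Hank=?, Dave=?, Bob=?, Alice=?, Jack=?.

Bob has just one choice, so Bob = 2. Eliminate 2 elsewhere: Dave.
Alice has just one choice, so Alice = 6. Remove 6 from Hank, Dave, Jack.
That leaves Jack = 4. Remove 4 from Erin.
Erin must be 5 (only option left).
Dave must be 3 (only option left). So Hank can't be 3.
Hank's domain is down to {1}, so Hank = 1.

Erin=5, Hank=1, Dave=3, Bob=2, Alice=6, Jack=4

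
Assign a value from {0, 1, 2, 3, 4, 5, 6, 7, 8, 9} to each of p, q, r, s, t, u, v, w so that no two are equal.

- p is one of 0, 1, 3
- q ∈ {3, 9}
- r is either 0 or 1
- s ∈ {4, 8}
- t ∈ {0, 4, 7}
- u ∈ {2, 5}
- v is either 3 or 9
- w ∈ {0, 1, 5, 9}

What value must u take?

q and v share exactly the 2 values {3, 9}; by pigeonhole those values go to them, so strike 3, 9 from p, w.
p and r between them cover only {0, 1} — a naked pair. Remove those values from t, w.
w must be 5 (only option left). So u can't be 5.
So u = 2.

2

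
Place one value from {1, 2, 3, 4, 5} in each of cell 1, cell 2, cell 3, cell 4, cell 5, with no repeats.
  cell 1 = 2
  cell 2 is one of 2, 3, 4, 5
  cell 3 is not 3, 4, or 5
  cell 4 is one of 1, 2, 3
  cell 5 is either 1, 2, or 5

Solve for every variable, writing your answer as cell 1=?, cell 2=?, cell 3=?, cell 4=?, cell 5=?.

cell 1=2, cell 2=4, cell 3=1, cell 4=3, cell 5=5

cell 1's domain is down to {2}, so cell 1 = 2. Strike 2 from cell 2, cell 3, cell 4, cell 5.
cell 3 has just one choice, so cell 3 = 1. Remove 1 from cell 4, cell 5.
cell 4 has just one choice, so cell 4 = 3. Strike 3 from cell 2.
cell 5 has just one choice, so cell 5 = 5. Eliminate 5 elsewhere: cell 2.
That leaves cell 2 = 4.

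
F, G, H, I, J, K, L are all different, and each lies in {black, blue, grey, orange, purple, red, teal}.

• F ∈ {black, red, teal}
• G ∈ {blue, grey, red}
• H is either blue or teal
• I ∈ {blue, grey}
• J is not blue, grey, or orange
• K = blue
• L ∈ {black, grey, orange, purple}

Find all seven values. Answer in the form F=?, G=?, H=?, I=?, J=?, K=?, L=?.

K's domain is down to {blue}, so K = blue. Strike blue from G, H, I.
H's domain is down to {teal}, so H = teal. Strike teal from F, J.
I has just one choice, so I = grey. Remove grey from G, L.
That leaves G = red. So F, J can't be red.
That leaves F = black. Remove black from J, L.
J's domain is down to {purple}, so J = purple. So L can't be purple.
L has just one choice, so L = orange.

F=black, G=red, H=teal, I=grey, J=purple, K=blue, L=orange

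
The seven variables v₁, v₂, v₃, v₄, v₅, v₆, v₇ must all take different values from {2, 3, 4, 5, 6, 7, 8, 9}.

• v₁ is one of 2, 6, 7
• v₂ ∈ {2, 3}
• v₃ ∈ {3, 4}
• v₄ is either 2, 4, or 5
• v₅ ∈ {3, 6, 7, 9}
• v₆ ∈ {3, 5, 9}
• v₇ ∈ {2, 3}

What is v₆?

v₂ and v₇ share exactly the 2 values {2, 3}; by pigeonhole those values go to them, so strike 2, 3 from v₁, v₃, v₄, v₅, v₆.
v₃'s domain is down to {4}, so v₃ = 4. Remove 4 from v₄.
v₄ must be 5 (only option left). Strike 5 from v₆.
So v₆ = 9.

9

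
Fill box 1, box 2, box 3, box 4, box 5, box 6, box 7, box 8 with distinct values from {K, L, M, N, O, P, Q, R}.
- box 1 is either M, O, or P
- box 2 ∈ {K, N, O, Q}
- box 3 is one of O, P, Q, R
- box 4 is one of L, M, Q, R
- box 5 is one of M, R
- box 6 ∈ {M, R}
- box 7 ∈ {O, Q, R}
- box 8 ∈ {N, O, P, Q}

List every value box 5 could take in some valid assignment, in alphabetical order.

The 8 variables draw from only 8 values {K, L, M, N, O, P, Q, R}, so each is used; only box 2 can be K, hence box 2 = K.
The 7 still-open variables draw from only 7 values {L, M, N, O, P, Q, R}, so each is used; only box 4 can be L, hence box 4 = L.
The 6 still-open variables draw from only 6 values {M, N, O, P, Q, R}, so each is used; only box 8 can be N, hence box 8 = N.
box 5 and box 6 share exactly the 2 values {M, R}; by pigeonhole those values go to them, so strike M, R from box 1, box 3, box 7.
No further eliminations apply; box 5 can still be any of M, R.

M, R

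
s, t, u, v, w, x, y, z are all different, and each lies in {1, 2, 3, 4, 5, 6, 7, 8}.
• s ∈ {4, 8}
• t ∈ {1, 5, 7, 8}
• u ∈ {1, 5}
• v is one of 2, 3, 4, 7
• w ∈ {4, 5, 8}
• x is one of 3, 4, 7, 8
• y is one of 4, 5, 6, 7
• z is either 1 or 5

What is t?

The 8 variables draw from only 8 values {1, 2, 3, 4, 5, 6, 7, 8}, so each is used; only v can be 2, hence v = 2.
Among the 7 still-open variables, 3 fits only x (and all 7 values in {1, 3, 4, 5, 6, 7, 8} must be used), so x = 3.
The 6 still-open variables draw from only 6 values {1, 4, 5, 6, 7, 8}, so each is used; only y can be 6, hence y = 6.
The 5 still-open variables draw from only 5 values {1, 4, 5, 7, 8}, so each is used; only t can be 7, hence t = 7.

7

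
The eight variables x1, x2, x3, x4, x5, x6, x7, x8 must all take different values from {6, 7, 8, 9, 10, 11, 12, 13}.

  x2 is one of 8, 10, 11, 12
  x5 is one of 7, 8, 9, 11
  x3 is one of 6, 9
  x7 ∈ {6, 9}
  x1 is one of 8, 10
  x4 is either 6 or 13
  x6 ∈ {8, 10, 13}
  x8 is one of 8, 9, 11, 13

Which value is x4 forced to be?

Among the 8 variables, 7 fits only x5 (and all 8 values in {6, 7, 8, 9, 10, 11, 12, 13} must be used), so x5 = 7.
Among the 7 still-open variables, 12 fits only x2 (and all 7 values in {6, 8, 9, 10, 11, 12, 13} must be used), so x2 = 12.
Among the 6 still-open variables, 11 fits only x8 (and all 6 values in {6, 8, 9, 10, 11, 13} must be used), so x8 = 11.
x3 and x7 between them cover only {6, 9} — a naked pair. Remove those values from x4.
So x4 = 13.

13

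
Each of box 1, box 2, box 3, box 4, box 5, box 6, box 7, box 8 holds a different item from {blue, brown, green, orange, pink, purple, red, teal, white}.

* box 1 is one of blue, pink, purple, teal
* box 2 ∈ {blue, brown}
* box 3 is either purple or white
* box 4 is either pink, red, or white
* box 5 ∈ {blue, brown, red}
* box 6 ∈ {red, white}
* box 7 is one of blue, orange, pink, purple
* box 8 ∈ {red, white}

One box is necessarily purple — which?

The 8 variables draw from only 8 values {blue, brown, orange, pink, purple, red, teal, white}, so each is used; only box 7 can be orange, hence box 7 = orange.
Among the 7 still-open variables, teal fits only box 1 (and all 7 values in {blue, brown, pink, purple, red, teal, white} must be used), so box 1 = teal.
The 6 still-open variables draw from only 6 values {blue, brown, pink, purple, red, white}, so each is used; only box 4 can be pink, hence box 4 = pink.
The 5 still-open variables draw from only 5 values {blue, brown, purple, red, white}, so each is used; only box 3 can be purple, hence box 3 = purple.

box 3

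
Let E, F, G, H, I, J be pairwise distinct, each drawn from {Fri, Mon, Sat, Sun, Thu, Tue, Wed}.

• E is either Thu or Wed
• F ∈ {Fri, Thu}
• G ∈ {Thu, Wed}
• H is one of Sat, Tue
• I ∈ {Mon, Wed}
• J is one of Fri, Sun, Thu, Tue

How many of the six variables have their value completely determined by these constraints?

2

E and G between them cover only {Thu, Wed} — a naked pair. Remove those values from F, I, J.
That leaves F = Fri. Strike Fri from J.
I has just one choice, so I = Mon.
Determined: F=Fri, I=Mon. The other variables each still have more than one consistent value. That makes 2.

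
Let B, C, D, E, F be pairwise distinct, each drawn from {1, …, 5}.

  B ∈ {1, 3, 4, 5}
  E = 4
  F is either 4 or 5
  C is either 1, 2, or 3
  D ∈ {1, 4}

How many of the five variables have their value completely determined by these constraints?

5

E has just one choice, so E = 4. So B, D, F can't be 4.
That leaves F = 5. So B can't be 5.
D has just one choice, so D = 1. Eliminate 1 elsewhere: B, C.
B has just one choice, so B = 3. Strike 3 from C.
C has just one choice, so C = 2.
Every variable is fixed: B=3, C=2, D=1, E=4, F=5. That makes 5.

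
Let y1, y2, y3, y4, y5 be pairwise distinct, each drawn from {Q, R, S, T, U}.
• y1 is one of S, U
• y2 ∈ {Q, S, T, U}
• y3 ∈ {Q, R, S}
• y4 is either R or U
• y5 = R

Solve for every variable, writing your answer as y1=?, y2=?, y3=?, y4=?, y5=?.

y5 must be R (only option left). Eliminate R elsewhere: y3, y4.
That leaves y4 = U. Strike U from y1, y2.
y1's domain is down to {S}, so y1 = S. Eliminate S elsewhere: y2, y3.
y3's domain is down to {Q}, so y3 = Q. Remove Q from y2.
That leaves y2 = T.

y1=S, y2=T, y3=Q, y4=U, y5=R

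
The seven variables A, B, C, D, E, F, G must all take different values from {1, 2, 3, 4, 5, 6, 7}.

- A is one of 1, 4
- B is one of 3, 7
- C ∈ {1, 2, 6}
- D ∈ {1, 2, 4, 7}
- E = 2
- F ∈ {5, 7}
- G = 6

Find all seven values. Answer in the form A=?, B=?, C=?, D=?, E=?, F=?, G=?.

E's domain is down to {2}, so E = 2. So C, D can't be 2.
G's domain is down to {6}, so G = 6. Strike 6 from C.
That leaves C = 1. So A, D can't be 1.
A has just one choice, so A = 4. So D can't be 4.
D's domain is down to {7}, so D = 7. Eliminate 7 elsewhere: B, F.
That leaves F = 5.
B's domain is down to {3}, so B = 3.

A=4, B=3, C=1, D=7, E=2, F=5, G=6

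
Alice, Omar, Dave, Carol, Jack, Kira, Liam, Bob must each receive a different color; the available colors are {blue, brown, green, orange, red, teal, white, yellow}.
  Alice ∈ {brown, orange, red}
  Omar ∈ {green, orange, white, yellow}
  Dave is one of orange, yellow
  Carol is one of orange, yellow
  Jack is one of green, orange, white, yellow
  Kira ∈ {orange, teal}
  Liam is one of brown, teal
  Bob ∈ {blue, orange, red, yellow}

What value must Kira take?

teal

Among the 8 variables, blue fits only Bob (and all 8 values in {blue, brown, green, orange, red, teal, white, yellow} must be used), so Bob = blue.
The 7 still-open variables draw from only 7 values {brown, green, orange, red, teal, white, yellow}, so each is used; only Alice can be red, hence Alice = red.
Among the 6 still-open variables, brown fits only Liam (and all 6 values in {brown, green, orange, teal, white, yellow} must be used), so Liam = brown.
The 5 still-open variables together cover exactly {green, orange, teal, white, yellow} — 5 values for 5 variables — and teal appears only in Kira's list, so Kira = teal.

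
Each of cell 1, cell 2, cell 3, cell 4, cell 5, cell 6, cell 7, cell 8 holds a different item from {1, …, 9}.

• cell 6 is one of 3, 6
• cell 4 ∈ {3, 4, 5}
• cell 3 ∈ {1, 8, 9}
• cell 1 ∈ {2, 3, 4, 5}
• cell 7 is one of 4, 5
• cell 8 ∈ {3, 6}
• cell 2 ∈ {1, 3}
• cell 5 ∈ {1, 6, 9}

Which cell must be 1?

cell 2

The 8 variables draw from only 8 values {1, 2, 3, 4, 5, 6, 8, 9}, so each is used; only cell 1 can be 2, hence cell 1 = 2.
Among the 7 still-open variables, 8 fits only cell 3 (and all 7 values in {1, 3, 4, 5, 6, 8, 9} must be used), so cell 3 = 8.
The 6 still-open variables together cover exactly {1, 3, 4, 5, 6, 9} — 6 values for 6 variables — and 9 appears only in cell 5's list, so cell 5 = 9.
Among the 5 still-open variables, 1 fits only cell 2 (and all 5 values in {1, 3, 4, 5, 6} must be used), so cell 2 = 1.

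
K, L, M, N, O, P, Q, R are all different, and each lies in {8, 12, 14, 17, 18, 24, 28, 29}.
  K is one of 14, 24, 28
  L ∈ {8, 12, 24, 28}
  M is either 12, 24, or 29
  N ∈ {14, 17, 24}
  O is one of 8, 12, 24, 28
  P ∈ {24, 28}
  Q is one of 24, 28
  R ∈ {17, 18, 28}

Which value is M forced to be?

29

The 8 variables draw from only 8 values {8, 12, 14, 17, 18, 24, 28, 29}, so each is used; only R can be 18, hence R = 18.
The 7 still-open variables draw from only 7 values {8, 12, 14, 17, 24, 28, 29}, so each is used; only N can be 17, hence N = 17.
The 6 still-open variables draw from only 6 values {8, 12, 14, 24, 28, 29}, so each is used; only K can be 14, hence K = 14.
The 5 still-open variables together cover exactly {8, 12, 24, 28, 29} — 5 values for 5 variables — and 29 appears only in M's list, so M = 29.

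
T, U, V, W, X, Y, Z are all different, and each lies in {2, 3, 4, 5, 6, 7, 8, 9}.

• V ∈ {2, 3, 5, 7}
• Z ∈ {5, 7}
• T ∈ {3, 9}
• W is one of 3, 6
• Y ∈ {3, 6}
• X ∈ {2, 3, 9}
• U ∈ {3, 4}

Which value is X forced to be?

2

Among the 7 variables, 4 fits only U (and all 7 values in {2, 3, 4, 5, 6, 7, 9} must be used), so U = 4.
W and Y share exactly the 2 values {3, 6}; by pigeonhole those values go to them, so strike 3, 6 from T, V, X.
T's domain is down to {9}, so T = 9. So X can't be 9.
So X = 2.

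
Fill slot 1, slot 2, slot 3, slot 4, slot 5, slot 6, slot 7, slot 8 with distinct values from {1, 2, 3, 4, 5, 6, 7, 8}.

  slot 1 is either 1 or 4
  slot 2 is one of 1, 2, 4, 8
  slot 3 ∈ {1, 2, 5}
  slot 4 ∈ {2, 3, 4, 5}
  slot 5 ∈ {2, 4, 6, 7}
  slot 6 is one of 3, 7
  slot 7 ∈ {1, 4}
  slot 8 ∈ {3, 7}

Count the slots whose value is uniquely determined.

The 8 variables draw from only 8 values {1, 2, 3, 4, 5, 6, 7, 8}, so each is used; only slot 5 can be 6, hence slot 5 = 6.
The 7 still-open variables draw from only 7 values {1, 2, 3, 4, 5, 7, 8}, so each is used; only slot 2 can be 8, hence slot 2 = 8.
slot 1 and slot 7 share exactly the 2 values {1, 4}; by pigeonhole those values go to them, so strike 1, 4 from slot 3, slot 4.
The 2 variables slot 6 and slot 8 are confined to {3, 7}, which locks those values in; drop them from slot 4.
Determined: slot 2=8, slot 5=6. The other slots each still have more than one consistent value. That makes 2.

2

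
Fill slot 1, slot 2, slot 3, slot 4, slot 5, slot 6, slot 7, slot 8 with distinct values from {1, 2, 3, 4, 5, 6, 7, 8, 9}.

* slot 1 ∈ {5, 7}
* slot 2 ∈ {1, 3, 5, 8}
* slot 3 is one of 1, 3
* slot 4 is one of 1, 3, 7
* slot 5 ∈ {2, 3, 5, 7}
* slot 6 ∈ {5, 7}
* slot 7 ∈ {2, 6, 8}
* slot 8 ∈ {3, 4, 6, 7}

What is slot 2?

8

The 8 variables draw from only 8 values {1, 2, 3, 4, 5, 6, 7, 8}, so each is used; only slot 8 can be 4, hence slot 8 = 4.
The 7 still-open variables draw from only 7 values {1, 2, 3, 5, 6, 7, 8}, so each is used; only slot 7 can be 6, hence slot 7 = 6.
The 6 still-open variables draw from only 6 values {1, 2, 3, 5, 7, 8}, so each is used; only slot 5 can be 2, hence slot 5 = 2.
Among the 5 still-open variables, 8 fits only slot 2 (and all 5 values in {1, 3, 5, 7, 8} must be used), so slot 2 = 8.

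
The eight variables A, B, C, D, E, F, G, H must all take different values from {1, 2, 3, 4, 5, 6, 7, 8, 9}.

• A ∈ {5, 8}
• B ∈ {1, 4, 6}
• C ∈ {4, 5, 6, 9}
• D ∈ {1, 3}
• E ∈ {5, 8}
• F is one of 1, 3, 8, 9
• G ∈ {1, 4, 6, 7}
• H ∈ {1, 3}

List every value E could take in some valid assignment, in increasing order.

The 8 variables together cover exactly {1, 3, 4, 5, 6, 7, 8, 9} — 8 values for 8 variables — and 7 appears only in G's list, so G = 7.
A and E share exactly the 2 values {5, 8}; by pigeonhole those values go to them, so strike 5, 8 from C, F.
The 2 variables D and H are confined to {1, 3}, which locks those values in; drop them from B, F.
F must be 9 (only option left). Remove 9 from C.
No further eliminations apply; E can still be any of 5, 8.

5, 8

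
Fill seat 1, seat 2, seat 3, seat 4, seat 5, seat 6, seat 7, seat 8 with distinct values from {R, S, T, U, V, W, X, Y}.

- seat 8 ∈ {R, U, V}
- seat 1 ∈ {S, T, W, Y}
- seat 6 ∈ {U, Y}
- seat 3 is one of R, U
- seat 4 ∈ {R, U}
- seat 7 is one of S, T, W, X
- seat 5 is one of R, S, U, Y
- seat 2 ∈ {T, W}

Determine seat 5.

S

The 8 variables together cover exactly {R, S, T, U, V, W, X, Y} — 8 values for 8 variables — and V appears only in seat 8's list, so seat 8 = V.
Among the 7 still-open variables, X fits only seat 7 (and all 7 values in {R, S, T, U, W, X, Y} must be used), so seat 7 = X.
seat 3 and seat 4 share exactly the 2 values {R, U}; by pigeonhole those values go to them, so strike R, U from seat 5, seat 6.
seat 6's domain is down to {Y}, so seat 6 = Y. Eliminate Y elsewhere: seat 1, seat 5.
So seat 5 = S.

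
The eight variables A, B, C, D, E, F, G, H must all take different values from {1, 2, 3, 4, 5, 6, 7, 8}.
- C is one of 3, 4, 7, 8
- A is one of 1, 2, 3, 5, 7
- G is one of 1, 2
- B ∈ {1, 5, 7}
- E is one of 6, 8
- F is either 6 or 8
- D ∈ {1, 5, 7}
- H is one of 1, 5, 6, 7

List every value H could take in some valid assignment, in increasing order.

Among the 8 variables, 4 fits only C (and all 8 values in {1, 2, 3, 4, 5, 6, 7, 8} must be used), so C = 4.
The 7 still-open variables draw from only 7 values {1, 2, 3, 5, 6, 7, 8}, so each is used; only A can be 3, hence A = 3.
Among the 6 still-open variables, 2 fits only G (and all 6 values in {1, 2, 5, 6, 7, 8} must be used), so G = 2.
E and F share exactly the 2 values {6, 8}; by pigeonhole those values go to them, so strike 6, 8 from H.
No further eliminations apply; H can still be any of 1, 5, 7.

1, 5, 7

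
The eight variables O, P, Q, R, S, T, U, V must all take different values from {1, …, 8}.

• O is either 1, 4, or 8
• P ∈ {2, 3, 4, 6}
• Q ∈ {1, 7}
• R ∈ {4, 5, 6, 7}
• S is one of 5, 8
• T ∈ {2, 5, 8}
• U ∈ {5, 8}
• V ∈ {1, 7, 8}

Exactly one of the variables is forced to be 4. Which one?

O

Among the 8 variables, 3 fits only P (and all 8 values in {1, 2, 3, 4, 5, 6, 7, 8} must be used), so P = 3.
The 7 still-open variables draw from only 7 values {1, 2, 4, 5, 6, 7, 8}, so each is used; only T can be 2, hence T = 2.
Among the 6 still-open variables, 6 fits only R (and all 6 values in {1, 4, 5, 6, 7, 8} must be used), so R = 6.
Among the 5 still-open variables, 4 fits only O (and all 5 values in {1, 4, 5, 7, 8} must be used), so O = 4.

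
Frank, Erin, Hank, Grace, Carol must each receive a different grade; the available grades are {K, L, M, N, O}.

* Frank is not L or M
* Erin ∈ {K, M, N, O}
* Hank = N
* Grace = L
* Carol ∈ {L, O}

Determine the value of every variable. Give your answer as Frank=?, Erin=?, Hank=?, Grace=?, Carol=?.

Hank's domain is down to {N}, so Hank = N. Strike N from Frank, Erin.
Grace has just one choice, so Grace = L. Strike L from Carol.
Carol must be O (only option left). Strike O from Frank, Erin.
That leaves Frank = K. So Erin can't be K.
That leaves Erin = M.

Frank=K, Erin=M, Hank=N, Grace=L, Carol=O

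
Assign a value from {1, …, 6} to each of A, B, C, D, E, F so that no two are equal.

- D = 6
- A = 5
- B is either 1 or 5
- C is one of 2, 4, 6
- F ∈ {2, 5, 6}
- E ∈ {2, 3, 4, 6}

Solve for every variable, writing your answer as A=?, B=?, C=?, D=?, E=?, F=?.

A has just one choice, so A = 5. Strike 5 from B, F.
That leaves B = 1.
D's domain is down to {6}, so D = 6. Strike 6 from C, E, F.
F's domain is down to {2}, so F = 2. Remove 2 from C, E.
C must be 4 (only option left). So E can't be 4.
E has just one choice, so E = 3.

A=5, B=1, C=4, D=6, E=3, F=2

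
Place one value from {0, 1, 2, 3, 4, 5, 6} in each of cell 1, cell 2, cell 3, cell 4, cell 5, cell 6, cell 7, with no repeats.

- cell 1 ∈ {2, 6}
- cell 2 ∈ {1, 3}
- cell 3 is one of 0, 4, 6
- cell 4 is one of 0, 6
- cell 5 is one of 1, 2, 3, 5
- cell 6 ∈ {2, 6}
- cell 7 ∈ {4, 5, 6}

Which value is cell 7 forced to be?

5

The 2 variables cell 1 and cell 6 are confined to {2, 6}, which locks those values in; drop them from cell 3, cell 4, cell 5, cell 7.
cell 4 must be 0 (only option left). Remove 0 from cell 3.
cell 3 must be 4 (only option left). Eliminate 4 elsewhere: cell 7.
So cell 7 = 5.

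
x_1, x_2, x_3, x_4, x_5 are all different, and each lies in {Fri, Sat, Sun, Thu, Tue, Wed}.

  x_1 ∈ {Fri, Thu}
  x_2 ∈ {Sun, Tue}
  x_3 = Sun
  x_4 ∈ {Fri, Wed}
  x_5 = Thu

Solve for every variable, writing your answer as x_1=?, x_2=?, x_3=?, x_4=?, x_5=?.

x_1=Fri, x_2=Tue, x_3=Sun, x_4=Wed, x_5=Thu

x_3 must be Sun (only option left). So x_2 can't be Sun.
x_5 must be Thu (only option left). So x_1 can't be Thu.
x_1's domain is down to {Fri}, so x_1 = Fri. Remove Fri from x_4.
x_2 has just one choice, so x_2 = Tue.
x_4 has just one choice, so x_4 = Wed.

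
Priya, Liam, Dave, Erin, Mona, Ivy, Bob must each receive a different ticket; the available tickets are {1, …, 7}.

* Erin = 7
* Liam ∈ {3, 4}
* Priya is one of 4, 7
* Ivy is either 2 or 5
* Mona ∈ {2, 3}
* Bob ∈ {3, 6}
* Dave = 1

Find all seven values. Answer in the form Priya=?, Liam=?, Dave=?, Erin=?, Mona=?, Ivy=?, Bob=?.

Dave has just one choice, so Dave = 1.
Erin must be 7 (only option left). Remove 7 from Priya.
That leaves Priya = 4. Eliminate 4 elsewhere: Liam.
Liam's domain is down to {3}, so Liam = 3. Remove 3 from Mona, Bob.
Mona must be 2 (only option left). Remove 2 from Ivy.
That leaves Ivy = 5.
Bob must be 6 (only option left).

Priya=4, Liam=3, Dave=1, Erin=7, Mona=2, Ivy=5, Bob=6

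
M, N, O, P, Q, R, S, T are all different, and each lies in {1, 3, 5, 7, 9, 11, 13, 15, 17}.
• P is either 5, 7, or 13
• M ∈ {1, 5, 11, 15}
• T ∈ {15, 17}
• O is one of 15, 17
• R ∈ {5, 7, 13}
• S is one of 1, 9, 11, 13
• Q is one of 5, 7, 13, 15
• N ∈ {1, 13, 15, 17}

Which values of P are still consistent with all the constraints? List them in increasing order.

The 8 variables draw from only 8 values {1, 5, 7, 9, 11, 13, 15, 17}, so each is used; only S can be 9, hence S = 9.
Among the 7 still-open variables, 11 fits only M (and all 7 values in {1, 5, 7, 11, 13, 15, 17} must be used), so M = 11.
Among the 6 still-open variables, 1 fits only N (and all 6 values in {1, 5, 7, 13, 15, 17} must be used), so N = 1.
O and T between them cover only {15, 17} — a naked pair. Remove those values from Q.
No further eliminations apply; P can still be any of 5, 7, 13.

5, 7, 13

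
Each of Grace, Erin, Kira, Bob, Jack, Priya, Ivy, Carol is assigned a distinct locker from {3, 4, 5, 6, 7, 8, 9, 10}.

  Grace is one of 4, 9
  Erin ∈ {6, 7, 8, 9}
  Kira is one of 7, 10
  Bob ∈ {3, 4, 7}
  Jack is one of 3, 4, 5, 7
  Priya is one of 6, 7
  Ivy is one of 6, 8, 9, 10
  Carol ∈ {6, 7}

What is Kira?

10

The 8 variables together cover exactly {3, 4, 5, 6, 7, 8, 9, 10} — 8 values for 8 variables — and 5 appears only in Jack's list, so Jack = 5.
The 7 still-open variables draw from only 7 values {3, 4, 6, 7, 8, 9, 10}, so each is used; only Bob can be 3, hence Bob = 3.
The 6 still-open variables draw from only 6 values {4, 6, 7, 8, 9, 10}, so each is used; only Grace can be 4, hence Grace = 4.
The 2 variables Priya and Carol are confined to {6, 7}, which locks those values in; drop them from Erin, Kira, Ivy.
So Kira = 10.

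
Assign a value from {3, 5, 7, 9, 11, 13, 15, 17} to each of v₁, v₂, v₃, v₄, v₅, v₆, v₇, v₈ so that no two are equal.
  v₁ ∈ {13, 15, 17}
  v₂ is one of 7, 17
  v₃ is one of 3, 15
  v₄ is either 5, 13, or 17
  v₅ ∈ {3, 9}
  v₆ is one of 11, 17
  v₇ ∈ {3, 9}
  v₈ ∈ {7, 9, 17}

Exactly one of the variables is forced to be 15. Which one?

v₃

The 8 variables together cover exactly {3, 5, 7, 9, 11, 13, 15, 17} — 8 values for 8 variables — and 5 appears only in v₄'s list, so v₄ = 5.
The 7 still-open variables together cover exactly {3, 7, 9, 11, 13, 15, 17} — 7 values for 7 variables — and 11 appears only in v₆'s list, so v₆ = 11.
Among the 6 still-open variables, 13 fits only v₁ (and all 6 values in {3, 7, 9, 13, 15, 17} must be used), so v₁ = 13.
The 5 still-open variables draw from only 5 values {3, 7, 9, 15, 17}, so each is used; only v₃ can be 15, hence v₃ = 15.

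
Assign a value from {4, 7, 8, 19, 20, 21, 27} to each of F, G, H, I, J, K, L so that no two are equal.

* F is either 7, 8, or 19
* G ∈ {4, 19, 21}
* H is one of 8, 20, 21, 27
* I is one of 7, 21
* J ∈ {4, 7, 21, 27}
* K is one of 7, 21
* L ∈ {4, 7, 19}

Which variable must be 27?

J

The 7 variables draw from only 7 values {4, 7, 8, 19, 20, 21, 27}, so each is used; only H can be 20, hence H = 20.
Among the 6 still-open variables, 8 fits only F (and all 6 values in {4, 7, 8, 19, 21, 27} must be used), so F = 8.
The 5 still-open variables together cover exactly {4, 7, 19, 21, 27} — 5 values for 5 variables — and 27 appears only in J's list, so J = 27.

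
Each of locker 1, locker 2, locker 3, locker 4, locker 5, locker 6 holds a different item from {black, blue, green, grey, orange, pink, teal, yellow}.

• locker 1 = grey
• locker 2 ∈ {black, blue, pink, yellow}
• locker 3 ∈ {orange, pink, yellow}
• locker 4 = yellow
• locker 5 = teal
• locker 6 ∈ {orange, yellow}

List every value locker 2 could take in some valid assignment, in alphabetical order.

locker 1's domain is down to {grey}, so locker 1 = grey.
locker 4 must be yellow (only option left). Strike yellow from locker 2, locker 3, locker 6.
locker 5 must be teal (only option left).
locker 6 must be orange (only option left). Remove orange from locker 3.
locker 3's domain is down to {pink}, so locker 3 = pink. So locker 2 can't be pink.
No further eliminations apply; locker 2 can still be any of black, blue.

black, blue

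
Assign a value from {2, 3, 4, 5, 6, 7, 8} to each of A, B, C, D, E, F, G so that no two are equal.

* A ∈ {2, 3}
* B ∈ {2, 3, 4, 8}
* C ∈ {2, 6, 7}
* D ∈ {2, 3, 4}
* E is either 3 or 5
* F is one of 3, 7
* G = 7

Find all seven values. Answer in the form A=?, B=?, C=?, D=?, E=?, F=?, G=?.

G must be 7 (only option left). Eliminate 7 elsewhere: C, F.
F has just one choice, so F = 3. Strike 3 from A, B, D, E.
A's domain is down to {2}, so A = 2. Remove 2 from B, C, D.
C has just one choice, so C = 6.
D must be 4 (only option left). Eliminate 4 elsewhere: B.
E has just one choice, so E = 5.
B's domain is down to {8}, so B = 8.

A=2, B=8, C=6, D=4, E=5, F=3, G=7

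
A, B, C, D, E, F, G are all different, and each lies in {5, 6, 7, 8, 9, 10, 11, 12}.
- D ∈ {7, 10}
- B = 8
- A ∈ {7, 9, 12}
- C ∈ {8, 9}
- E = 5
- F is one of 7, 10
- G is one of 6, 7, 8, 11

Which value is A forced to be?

B's domain is down to {8}, so B = 8. So C, G can't be 8.
C has just one choice, so C = 9. Strike 9 from A.
That leaves E = 5.
The 2 variables D and F are confined to {7, 10}, which locks those values in; drop them from A, G.
So A = 12.

12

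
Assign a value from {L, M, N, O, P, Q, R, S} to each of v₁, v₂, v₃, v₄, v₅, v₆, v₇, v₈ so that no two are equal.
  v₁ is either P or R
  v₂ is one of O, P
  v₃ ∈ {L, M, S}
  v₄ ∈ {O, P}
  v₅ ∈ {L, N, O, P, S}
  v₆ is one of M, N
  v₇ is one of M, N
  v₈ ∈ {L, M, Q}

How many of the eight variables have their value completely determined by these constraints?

2

The 8 variables together cover exactly {L, M, N, O, P, Q, R, S} — 8 values for 8 variables — and Q appears only in v₈'s list, so v₈ = Q.
Among the 7 still-open variables, R fits only v₁ (and all 7 values in {L, M, N, O, P, R, S} must be used), so v₁ = R.
v₂ and v₄ between them cover only {O, P} — a naked pair. Remove those values from v₅.
v₆ and v₇ share exactly the 2 values {M, N}; by pigeonhole those values go to them, so strike M, N from v₃, v₅.
Determined: v₁=R, v₈=Q. The other variables each still have more than one consistent value. That makes 2.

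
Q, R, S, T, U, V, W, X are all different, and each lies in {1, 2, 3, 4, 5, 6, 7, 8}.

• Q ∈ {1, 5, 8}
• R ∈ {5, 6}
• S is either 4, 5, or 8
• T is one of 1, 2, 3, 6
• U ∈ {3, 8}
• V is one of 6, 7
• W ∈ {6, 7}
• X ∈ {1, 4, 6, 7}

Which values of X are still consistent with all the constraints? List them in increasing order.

Among the 8 variables, 2 fits only T (and all 8 values in {1, 2, 3, 4, 5, 6, 7, 8} must be used), so T = 2.
Among the 7 still-open variables, 3 fits only U (and all 7 values in {1, 3, 4, 5, 6, 7, 8} must be used), so U = 3.
V and W between them cover only {6, 7} — a naked pair. Remove those values from R, X.
R must be 5 (only option left). So Q, S can't be 5.
No further eliminations apply; X can still be any of 1, 4.

1, 4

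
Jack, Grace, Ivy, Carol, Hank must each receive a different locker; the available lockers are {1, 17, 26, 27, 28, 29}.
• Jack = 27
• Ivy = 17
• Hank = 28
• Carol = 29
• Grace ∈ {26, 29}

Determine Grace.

26

Jack has just one choice, so Jack = 27.
That leaves Ivy = 17.
That leaves Carol = 29. Remove 29 from Grace.
So Grace = 26.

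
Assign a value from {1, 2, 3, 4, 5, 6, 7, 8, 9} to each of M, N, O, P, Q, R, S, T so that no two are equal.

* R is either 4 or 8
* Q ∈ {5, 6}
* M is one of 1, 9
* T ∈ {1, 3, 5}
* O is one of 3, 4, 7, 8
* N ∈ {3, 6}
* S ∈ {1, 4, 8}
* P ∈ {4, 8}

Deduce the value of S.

Among the 8 variables, 7 fits only O (and all 8 values in {1, 3, 4, 5, 6, 7, 8, 9} must be used), so O = 7.
The 7 still-open variables draw from only 7 values {1, 3, 4, 5, 6, 8, 9}, so each is used; only M can be 9, hence M = 9.
The 2 variables P and R are confined to {4, 8}, which locks those values in; drop them from S.
So S = 1.

1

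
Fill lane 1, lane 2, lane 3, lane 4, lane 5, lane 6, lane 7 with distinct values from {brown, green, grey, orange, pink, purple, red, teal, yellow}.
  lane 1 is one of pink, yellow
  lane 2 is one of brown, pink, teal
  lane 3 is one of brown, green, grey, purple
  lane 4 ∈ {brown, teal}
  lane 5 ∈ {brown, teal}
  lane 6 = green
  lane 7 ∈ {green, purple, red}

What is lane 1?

yellow

lane 6 must be green (only option left). Strike green from lane 3, lane 7.
lane 4 and lane 5 share exactly the 2 values {brown, teal}; by pigeonhole those values go to them, so strike brown, teal from lane 2, lane 3.
lane 2's domain is down to {pink}, so lane 2 = pink. Remove pink from lane 1.
So lane 1 = yellow.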